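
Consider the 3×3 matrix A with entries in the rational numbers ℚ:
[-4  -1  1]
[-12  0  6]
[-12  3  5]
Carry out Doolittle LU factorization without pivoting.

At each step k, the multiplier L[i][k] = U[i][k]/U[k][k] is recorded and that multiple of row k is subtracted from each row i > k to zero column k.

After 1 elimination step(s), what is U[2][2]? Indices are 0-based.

Step 1: pivot at (0,0) is -4.
  row1 ← row1 − (3)·row0  ⇒  L[1][0]=3, U row1=(0, 3, 3)
  row2 ← row2 − (3)·row0  ⇒  L[2][0]=3, U row2=(0, 6, 2)

U[2][2] = 2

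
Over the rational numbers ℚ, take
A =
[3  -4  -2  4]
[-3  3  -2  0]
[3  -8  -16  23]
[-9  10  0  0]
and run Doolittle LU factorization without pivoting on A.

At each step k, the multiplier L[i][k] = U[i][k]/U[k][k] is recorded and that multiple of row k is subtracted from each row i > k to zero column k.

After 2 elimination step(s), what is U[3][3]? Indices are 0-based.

U[3][3] = 4

k=0: U[0][0]=3
  eliminate (1,0): mult=-1, new row 1: (0, -1, -4, 4); set L[1][0]=-1
  eliminate (2,0): mult=1, new row 2: (0, -4, -14, 19); set L[2][0]=1
  eliminate (3,0): mult=-3, new row 3: (0, -2, -6, 12); set L[3][0]=-3
k=1: U[1][1]=-1
  eliminate (2,1): mult=4, new row 2: (0, 0, 2, 3); set L[2][1]=4
  eliminate (3,1): mult=2, new row 3: (0, 0, 2, 4); set L[3][1]=2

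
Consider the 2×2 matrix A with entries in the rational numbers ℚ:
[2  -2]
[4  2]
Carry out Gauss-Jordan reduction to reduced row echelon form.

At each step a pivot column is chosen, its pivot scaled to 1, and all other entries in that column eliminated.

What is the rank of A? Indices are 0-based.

[1] R0 /= 2  ⇒  (1, -1)
     R1 -= 4·R0  ⇒  (0, 6)
[2] R1 /= 6  ⇒  (0, 1)
     R0 -= -1·R1  ⇒  (1, 0)

rank = 2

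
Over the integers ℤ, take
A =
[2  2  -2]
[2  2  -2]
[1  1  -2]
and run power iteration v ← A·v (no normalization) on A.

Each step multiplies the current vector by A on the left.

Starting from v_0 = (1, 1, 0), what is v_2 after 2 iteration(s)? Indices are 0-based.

v_0 = (1, 1, 0).
v_1 = A·v_0 = (4, 4, 2).
v_2 = A·v_1 = (12, 12, 4).

v_2 = (12, 12, 4)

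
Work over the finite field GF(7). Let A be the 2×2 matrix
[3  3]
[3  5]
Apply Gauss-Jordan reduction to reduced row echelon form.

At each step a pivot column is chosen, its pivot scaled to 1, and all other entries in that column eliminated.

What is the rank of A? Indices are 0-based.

step 1: normalize row 0 (÷3) = (1, 1)
  row 1: subtract 3×row0 = (0, 2)
step 2: normalize row 1 (÷2) = (0, 1)
  row 0: subtract 1×row1 = (1, 0)

rank = 2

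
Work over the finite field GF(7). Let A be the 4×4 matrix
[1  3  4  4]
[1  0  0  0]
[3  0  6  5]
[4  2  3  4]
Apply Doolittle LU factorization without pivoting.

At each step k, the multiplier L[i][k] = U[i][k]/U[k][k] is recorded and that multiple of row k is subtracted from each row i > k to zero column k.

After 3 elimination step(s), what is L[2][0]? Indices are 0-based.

Step 1: pivot at (0,0) is 1.
  row1 ← row1 − (1)·row0  ⇒  L[1][0]=1, U row1=(0, 4, 3, 3)
  row2 ← row2 − (3)·row0  ⇒  L[2][0]=3, U row2=(0, 5, 1, 0)
  row3 ← row3 − (4)·row0  ⇒  L[3][0]=4, U row3=(0, 4, 1, 2)
Step 2: pivot at (1,1) is 4.
  row2 ← row2 − (3)·row1  ⇒  L[2][1]=3, U row2=(0, 0, 6, 5)
  row3 ← row3 − (1)·row1  ⇒  L[3][1]=1, U row3=(0, 0, 5, 6)
Step 3: pivot at (2,2) is 6.
  row3 ← row3 − (2)·row2  ⇒  L[3][2]=2, U row3=(0, 0, 0, 3)

L[2][0] = 3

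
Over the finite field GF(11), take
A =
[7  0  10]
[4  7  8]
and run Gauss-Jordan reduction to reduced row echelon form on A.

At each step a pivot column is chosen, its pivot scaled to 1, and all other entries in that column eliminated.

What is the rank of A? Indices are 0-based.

step 1: normalize row 0 (÷7) = (1, 0, 3)
  row 1: subtract 4×row0 = (0, 7, 7)
step 2: normalize row 1 (÷7) = (0, 1, 1)

rank = 2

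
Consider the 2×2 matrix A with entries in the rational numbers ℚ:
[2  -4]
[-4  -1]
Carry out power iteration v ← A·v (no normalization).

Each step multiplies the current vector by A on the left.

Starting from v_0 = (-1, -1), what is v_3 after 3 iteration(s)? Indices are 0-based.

v_3 = (20, 77)

v_0 = (-1, -1).
v_1 = A·v_0 = (2, 5).
v_2 = A·v_1 = (-16, -13).
v_3 = A·v_2 = (20, 77).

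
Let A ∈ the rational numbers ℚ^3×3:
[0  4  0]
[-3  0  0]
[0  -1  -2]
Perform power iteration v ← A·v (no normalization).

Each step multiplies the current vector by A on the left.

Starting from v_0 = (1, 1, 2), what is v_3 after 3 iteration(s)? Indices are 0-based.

v_0 = (1, 1, 2).
v_1 = A·v_0 = (4, -3, -5).
v_2 = A·v_1 = (-12, -12, 13).
v_3 = A·v_2 = (-48, 36, -14).

v_3 = (-48, 36, -14)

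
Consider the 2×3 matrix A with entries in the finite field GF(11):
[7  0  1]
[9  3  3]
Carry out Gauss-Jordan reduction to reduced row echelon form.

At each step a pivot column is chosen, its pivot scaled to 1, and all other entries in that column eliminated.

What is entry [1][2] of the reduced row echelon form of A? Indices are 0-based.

M[1][2] = 10

step 1: normalize row 0 (÷7) = (1, 0, 8)
  row 1: subtract 9×row0 = (0, 3, 8)
step 2: normalize row 1 (÷3) = (0, 1, 10)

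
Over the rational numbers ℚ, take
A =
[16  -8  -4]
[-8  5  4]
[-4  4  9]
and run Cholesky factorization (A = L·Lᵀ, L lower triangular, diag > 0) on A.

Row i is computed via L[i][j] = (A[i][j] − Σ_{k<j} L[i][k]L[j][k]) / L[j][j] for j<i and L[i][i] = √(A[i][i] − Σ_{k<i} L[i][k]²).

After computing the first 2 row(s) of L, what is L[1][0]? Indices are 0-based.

Step 1: L[0][0] = √(16) = 4.
  L[1][0] = (-8) / L[0][0] = -2.
Step 2: L[1][1] = √(1) = 1.

L[1][0] = -2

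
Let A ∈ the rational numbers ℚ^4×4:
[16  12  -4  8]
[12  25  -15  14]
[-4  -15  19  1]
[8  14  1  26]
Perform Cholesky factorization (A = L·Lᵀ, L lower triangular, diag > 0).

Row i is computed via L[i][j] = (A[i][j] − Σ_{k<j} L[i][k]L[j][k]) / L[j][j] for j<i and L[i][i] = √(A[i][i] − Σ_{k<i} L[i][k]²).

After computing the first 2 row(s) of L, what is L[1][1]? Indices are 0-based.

Step 1: L[0][0] = √(16) = 4.
  L[1][0] = (12) / L[0][0] = 3.
Step 2: L[1][1] = √(16) = 4.

L[1][1] = 4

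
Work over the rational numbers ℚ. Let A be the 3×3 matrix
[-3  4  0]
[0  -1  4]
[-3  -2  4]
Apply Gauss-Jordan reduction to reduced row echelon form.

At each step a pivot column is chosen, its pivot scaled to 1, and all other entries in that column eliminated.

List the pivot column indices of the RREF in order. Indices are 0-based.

pivot columns: 0, 1, 2

step 1: normalize row 0 (÷-3) = (1, -4/3, 0)
  row 2: subtract -3×row0 = (0, -6, 4)
step 2: normalize row 1 (÷-1) = (0, 1, -4)
  row 0: subtract -4/3×row1 = (1, 0, -16/3)
  row 2: subtract -6×row1 = (0, 0, -20)
step 3: normalize row 2 (÷-20) = (0, 0, 1)
  row 0: subtract -16/3×row2 = (1, 0, 0)
  row 1: subtract -4×row2 = (0, 1, 0)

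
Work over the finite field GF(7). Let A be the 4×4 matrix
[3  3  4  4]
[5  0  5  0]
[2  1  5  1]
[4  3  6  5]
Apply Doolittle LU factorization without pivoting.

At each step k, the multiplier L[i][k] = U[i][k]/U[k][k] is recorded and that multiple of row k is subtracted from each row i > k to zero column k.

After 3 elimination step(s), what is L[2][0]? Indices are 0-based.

L[2][0] = 3

[col 0] pivot 3
  R1 -= 4*R0 → (0, 2, 3, 5)  (L[1][0] := 4)
  R2 -= 3*R0 → (0, 6, 0, 3)  (L[2][0] := 3)
  R3 -= 6*R0 → (0, 6, 3, 2)  (L[3][0] := 6)
[col 1] pivot 2
  R2 -= 3*R1 → (0, 0, 5, 2)  (L[2][1] := 3)
  R3 -= 3*R1 → (0, 0, 1, 1)  (L[3][1] := 3)
[col 2] pivot 5
  R3 -= 3*R2 → (0, 0, 0, 2)  (L[3][2] := 3)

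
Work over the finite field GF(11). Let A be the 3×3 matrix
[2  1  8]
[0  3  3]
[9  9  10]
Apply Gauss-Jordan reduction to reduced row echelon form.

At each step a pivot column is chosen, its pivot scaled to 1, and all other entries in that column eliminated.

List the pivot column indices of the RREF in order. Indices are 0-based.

pivot(0,0)=2: scale R0 → (1, 6, 4)
  clear (2,0): R2 −= (9)R0 → (0, 10, 7)
pivot(1,1)=3: scale R1 → (0, 1, 1)
  clear (0,1): R0 −= (6)R1 → (1, 0, 9)
  clear (2,1): R2 −= (10)R1 → (0, 0, 8)
pivot(2,2)=8: scale R2 → (0, 0, 1)
  clear (0,2): R0 −= (9)R2 → (1, 0, 0)
  clear (1,2): R1 −= (1)R2 → (0, 1, 0)

pivot columns: 0, 1, 2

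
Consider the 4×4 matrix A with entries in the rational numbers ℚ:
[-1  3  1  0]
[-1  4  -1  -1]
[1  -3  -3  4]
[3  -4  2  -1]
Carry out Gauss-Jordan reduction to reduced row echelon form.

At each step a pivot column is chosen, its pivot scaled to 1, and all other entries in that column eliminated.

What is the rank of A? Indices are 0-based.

rank = 4

pivot(0,0)=-1: scale R0 → (1, -3, -1, 0)
  clear (1,0): R1 −= (-1)R0 → (0, 1, -2, -1)
  clear (2,0): R2 −= (1)R0 → (0, 0, -2, 4)
  clear (3,0): R3 −= (3)R0 → (0, 5, 5, -1)
pivot(1,1)=1: scale R1 → (0, 1, -2, -1)
  clear (0,1): R0 −= (-3)R1 → (1, 0, -7, -3)
  clear (3,1): R3 −= (5)R1 → (0, 0, 15, 4)
pivot(2,2)=-2: scale R2 → (0, 0, 1, -2)
  clear (0,2): R0 −= (-7)R2 → (1, 0, 0, -17)
  clear (1,2): R1 −= (-2)R2 → (0, 1, 0, -5)
  clear (3,2): R3 −= (15)R2 → (0, 0, 0, 34)
pivot(3,3)=34: scale R3 → (0, 0, 0, 1)
  clear (0,3): R0 −= (-17)R3 → (1, 0, 0, 0)
  clear (1,3): R1 −= (-5)R3 → (0, 1, 0, 0)
  clear (2,3): R2 −= (-2)R3 → (0, 0, 1, 0)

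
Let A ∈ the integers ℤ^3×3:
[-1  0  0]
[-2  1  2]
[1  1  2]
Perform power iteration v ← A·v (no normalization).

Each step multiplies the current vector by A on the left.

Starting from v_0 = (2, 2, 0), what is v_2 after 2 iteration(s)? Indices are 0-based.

v_0 = (2, 2, 0).
v_1 = A·v_0 = (-2, -2, 4).
v_2 = A·v_1 = (2, 10, 4).

v_2 = (2, 10, 4)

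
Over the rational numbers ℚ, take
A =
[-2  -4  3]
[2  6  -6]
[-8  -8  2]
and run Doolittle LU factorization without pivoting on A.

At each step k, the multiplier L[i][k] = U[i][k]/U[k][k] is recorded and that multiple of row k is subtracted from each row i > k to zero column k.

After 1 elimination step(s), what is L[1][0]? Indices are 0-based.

L[1][0] = -1

[col 0] pivot -2
  R1 -= -1*R0 → (0, 2, -3)  (L[1][0] := -1)
  R2 -= 4*R0 → (0, 8, -10)  (L[2][0] := 4)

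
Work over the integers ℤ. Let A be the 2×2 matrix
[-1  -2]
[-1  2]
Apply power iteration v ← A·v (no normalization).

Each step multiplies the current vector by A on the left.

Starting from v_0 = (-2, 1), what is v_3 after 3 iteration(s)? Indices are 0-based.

v_3 = (-8, 24)

v_0 = (-2, 1).
v_1 = A·v_0 = (0, 4).
v_2 = A·v_1 = (-8, 8).
v_3 = A·v_2 = (-8, 24).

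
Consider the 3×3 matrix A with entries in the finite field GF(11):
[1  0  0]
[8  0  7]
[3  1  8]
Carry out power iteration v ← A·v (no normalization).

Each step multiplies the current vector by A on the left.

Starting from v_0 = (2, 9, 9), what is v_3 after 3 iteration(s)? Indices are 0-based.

v_0 = (2, 9, 9).
v_1 = A·v_0 = (2, 2, 10).
v_2 = A·v_1 = (2, 9, 0).
v_3 = A·v_2 = (2, 5, 4).

v_3 = (2, 5, 4)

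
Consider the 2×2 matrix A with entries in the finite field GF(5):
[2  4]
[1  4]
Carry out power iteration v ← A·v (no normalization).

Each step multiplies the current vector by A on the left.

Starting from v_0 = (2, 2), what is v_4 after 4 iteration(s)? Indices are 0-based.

v_0 = (2, 2).
v_1 = A·v_0 = (2, 0).
v_2 = A·v_1 = (4, 2).
v_3 = A·v_2 = (1, 2).
v_4 = A·v_3 = (0, 4).

v_4 = (0, 4)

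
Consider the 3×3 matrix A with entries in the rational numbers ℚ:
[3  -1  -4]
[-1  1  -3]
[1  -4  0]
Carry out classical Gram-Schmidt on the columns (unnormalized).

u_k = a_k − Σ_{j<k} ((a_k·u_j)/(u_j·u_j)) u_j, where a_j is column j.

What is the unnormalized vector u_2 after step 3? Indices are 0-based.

u_2 = (-135/134, -495/134, -45/67)

Step 1: u_0 = a_0 = (3, -1, 1).
Step 2: u_1 = a_1 − (-8/11)·u_0 = (13/11, 3/11, -36/11).
Step 3: u_2 = a_2 − (-9/11)·u_0 − (-61/134)·u_1 = (-135/134, -495/134, -45/67).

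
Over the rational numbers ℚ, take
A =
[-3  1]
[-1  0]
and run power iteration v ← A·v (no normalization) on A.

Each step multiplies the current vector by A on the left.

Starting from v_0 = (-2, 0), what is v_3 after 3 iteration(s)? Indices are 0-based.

v_0 = (-2, 0).
v_1 = A·v_0 = (6, 2).
v_2 = A·v_1 = (-16, -6).
v_3 = A·v_2 = (42, 16).

v_3 = (42, 16)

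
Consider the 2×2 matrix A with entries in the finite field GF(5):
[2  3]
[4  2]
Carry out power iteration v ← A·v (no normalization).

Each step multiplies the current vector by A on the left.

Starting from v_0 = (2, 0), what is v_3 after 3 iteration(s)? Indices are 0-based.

v_3 = (0, 2)

v_0 = (2, 0).
v_1 = A·v_0 = (4, 3).
v_2 = A·v_1 = (2, 2).
v_3 = A·v_2 = (0, 2).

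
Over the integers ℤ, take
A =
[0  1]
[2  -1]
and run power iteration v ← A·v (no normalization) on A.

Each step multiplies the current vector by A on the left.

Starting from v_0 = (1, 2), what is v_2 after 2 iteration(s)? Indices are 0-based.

v_2 = (0, 4)

v_0 = (1, 2).
v_1 = A·v_0 = (2, 0).
v_2 = A·v_1 = (0, 4).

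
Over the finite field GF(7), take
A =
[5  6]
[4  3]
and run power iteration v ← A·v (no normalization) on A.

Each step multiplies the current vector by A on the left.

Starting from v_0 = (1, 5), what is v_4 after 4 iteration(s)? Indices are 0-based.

v_4 = (6, 6)

v_0 = (1, 5).
v_1 = A·v_0 = (0, 5).
v_2 = A·v_1 = (2, 1).
v_3 = A·v_2 = (2, 4).
v_4 = A·v_3 = (6, 6).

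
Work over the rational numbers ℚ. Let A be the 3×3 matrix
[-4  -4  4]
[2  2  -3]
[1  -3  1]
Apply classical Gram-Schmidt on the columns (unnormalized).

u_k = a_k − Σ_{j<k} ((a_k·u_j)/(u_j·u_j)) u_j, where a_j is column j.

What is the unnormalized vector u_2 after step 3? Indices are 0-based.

Step 1: u_0 = a_0 = (-4, 2, 1).
Step 2: u_1 = a_1 − (17/21)·u_0 = (-16/21, 8/21, -80/21).
Step 3: u_2 = a_2 − (-1)·u_0 − (-21/40)·u_1 = (-2/5, -4/5, 0).

u_2 = (-2/5, -4/5, 0)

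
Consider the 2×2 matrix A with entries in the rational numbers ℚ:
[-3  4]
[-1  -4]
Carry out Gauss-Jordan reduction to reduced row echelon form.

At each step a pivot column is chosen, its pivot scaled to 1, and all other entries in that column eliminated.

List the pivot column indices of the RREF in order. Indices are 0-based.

pivot columns: 0, 1

pivot(0,0)=-3: scale R0 → (1, -4/3)
  clear (1,0): R1 −= (-1)R0 → (0, -16/3)
pivot(1,1)=-16/3: scale R1 → (0, 1)
  clear (0,1): R0 −= (-4/3)R1 → (1, 0)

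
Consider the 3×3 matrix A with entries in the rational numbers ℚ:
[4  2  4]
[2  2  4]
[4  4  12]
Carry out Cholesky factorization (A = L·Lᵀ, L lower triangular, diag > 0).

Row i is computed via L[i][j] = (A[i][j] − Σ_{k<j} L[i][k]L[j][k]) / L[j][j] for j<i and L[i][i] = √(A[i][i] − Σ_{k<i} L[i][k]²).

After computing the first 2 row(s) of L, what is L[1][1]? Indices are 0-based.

Step 1: L[0][0] = √(4) = 2.
  L[1][0] = (2) / L[0][0] = 1.
Step 2: L[1][1] = √(1) = 1.

L[1][1] = 1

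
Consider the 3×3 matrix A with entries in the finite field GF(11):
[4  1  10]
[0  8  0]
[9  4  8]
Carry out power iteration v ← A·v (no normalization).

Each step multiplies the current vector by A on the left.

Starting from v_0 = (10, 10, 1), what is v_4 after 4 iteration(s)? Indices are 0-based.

v_4 = (8, 7, 2)

v_0 = (10, 10, 1).
v_1 = A·v_0 = (5, 3, 6).
v_2 = A·v_1 = (6, 2, 6).
v_3 = A·v_2 = (9, 5, 0).
v_4 = A·v_3 = (8, 7, 2).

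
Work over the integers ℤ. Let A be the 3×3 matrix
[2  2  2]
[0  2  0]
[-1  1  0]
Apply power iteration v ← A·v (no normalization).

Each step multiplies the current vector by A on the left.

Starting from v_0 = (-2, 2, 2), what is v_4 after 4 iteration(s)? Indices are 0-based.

v_4 = (128, 32, -48)

v_0 = (-2, 2, 2).
v_1 = A·v_0 = (4, 4, 4).
v_2 = A·v_1 = (24, 8, 0).
v_3 = A·v_2 = (64, 16, -16).
v_4 = A·v_3 = (128, 32, -48).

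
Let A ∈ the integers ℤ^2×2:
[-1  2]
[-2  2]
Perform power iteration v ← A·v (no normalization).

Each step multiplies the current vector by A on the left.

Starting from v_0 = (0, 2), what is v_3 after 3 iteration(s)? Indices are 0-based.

v_3 = (-4, -8)

v_0 = (0, 2).
v_1 = A·v_0 = (4, 4).
v_2 = A·v_1 = (4, 0).
v_3 = A·v_2 = (-4, -8).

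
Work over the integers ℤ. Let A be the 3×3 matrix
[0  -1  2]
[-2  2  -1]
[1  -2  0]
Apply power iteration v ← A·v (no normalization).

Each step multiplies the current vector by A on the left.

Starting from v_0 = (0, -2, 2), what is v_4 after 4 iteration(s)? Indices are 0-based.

v_4 = (242, -402, 268)

v_0 = (0, -2, 2).
v_1 = A·v_0 = (6, -6, 4).
v_2 = A·v_1 = (14, -28, 18).
v_3 = A·v_2 = (64, -102, 70).
v_4 = A·v_3 = (242, -402, 268).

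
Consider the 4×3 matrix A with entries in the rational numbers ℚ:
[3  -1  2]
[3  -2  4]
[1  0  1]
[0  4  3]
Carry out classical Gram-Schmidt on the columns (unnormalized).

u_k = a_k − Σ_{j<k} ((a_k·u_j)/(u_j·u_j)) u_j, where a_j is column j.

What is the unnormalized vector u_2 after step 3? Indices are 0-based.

u_2 = (-203/159, 439/318, -33/106, 59/159)

Step 1: u_0 = a_0 = (3, 3, 1, 0).
Step 2: u_1 = a_1 − (-9/19)·u_0 = (8/19, -11/19, 9/19, 4).
Step 3: u_2 = a_2 − (1)·u_0 − (209/318)·u_1 = (-203/159, 439/318, -33/106, 59/159).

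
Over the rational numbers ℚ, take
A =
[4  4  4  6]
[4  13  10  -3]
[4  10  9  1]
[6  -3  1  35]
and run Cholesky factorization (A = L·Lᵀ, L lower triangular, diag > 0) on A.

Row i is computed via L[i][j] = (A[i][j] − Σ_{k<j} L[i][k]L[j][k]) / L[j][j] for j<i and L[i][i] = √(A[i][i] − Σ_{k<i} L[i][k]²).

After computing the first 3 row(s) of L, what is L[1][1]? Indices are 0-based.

Step 1: L[0][0] = √(4) = 2.
  L[1][0] = (4) / L[0][0] = 2.
Step 2: L[1][1] = √(9) = 3.
  L[2][0] = (4) / L[0][0] = 2.
  L[2][1] = (6) / L[1][1] = 2.
Step 3: L[2][2] = √(1) = 1.

L[1][1] = 3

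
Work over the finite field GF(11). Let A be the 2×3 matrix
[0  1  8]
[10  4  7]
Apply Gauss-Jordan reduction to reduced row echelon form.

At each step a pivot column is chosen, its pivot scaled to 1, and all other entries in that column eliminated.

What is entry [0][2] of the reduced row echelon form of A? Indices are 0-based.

M[0][2] = 3

[1] R0 <-> R1
[1] R0 /= 10  ⇒  (1, 7, 4)
[2] R1 /= 1  ⇒  (0, 1, 8)
     R0 -= 7·R1  ⇒  (1, 0, 3)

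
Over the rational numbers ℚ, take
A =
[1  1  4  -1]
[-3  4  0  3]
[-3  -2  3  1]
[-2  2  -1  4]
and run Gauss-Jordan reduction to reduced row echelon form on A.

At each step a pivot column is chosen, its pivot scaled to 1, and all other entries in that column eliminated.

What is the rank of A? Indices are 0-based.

pivot(0,0)=1: scale R0 → (1, 1, 4, -1)
  clear (1,0): R1 −= (-3)R0 → (0, 7, 12, 0)
  clear (2,0): R2 −= (-3)R0 → (0, 1, 15, -2)
  clear (3,0): R3 −= (-2)R0 → (0, 4, 7, 2)
pivot(1,1)=7: scale R1 → (0, 1, 12/7, 0)
  clear (0,1): R0 −= (1)R1 → (1, 0, 16/7, -1)
  clear (2,1): R2 −= (1)R1 → (0, 0, 93/7, -2)
  clear (3,1): R3 −= (4)R1 → (0, 0, 1/7, 2)
pivot(2,2)=93/7: scale R2 → (0, 0, 1, -14/93)
  clear (0,2): R0 −= (16/7)R2 → (1, 0, 0, -61/93)
  clear (1,2): R1 −= (12/7)R2 → (0, 1, 0, 8/31)
  clear (3,2): R3 −= (1/7)R2 → (0, 0, 0, 188/93)
pivot(3,3)=188/93: scale R3 → (0, 0, 0, 1)
  clear (0,3): R0 −= (-61/93)R3 → (1, 0, 0, 0)
  clear (1,3): R1 −= (8/31)R3 → (0, 1, 0, 0)
  clear (2,3): R2 −= (-14/93)R3 → (0, 0, 1, 0)

rank = 4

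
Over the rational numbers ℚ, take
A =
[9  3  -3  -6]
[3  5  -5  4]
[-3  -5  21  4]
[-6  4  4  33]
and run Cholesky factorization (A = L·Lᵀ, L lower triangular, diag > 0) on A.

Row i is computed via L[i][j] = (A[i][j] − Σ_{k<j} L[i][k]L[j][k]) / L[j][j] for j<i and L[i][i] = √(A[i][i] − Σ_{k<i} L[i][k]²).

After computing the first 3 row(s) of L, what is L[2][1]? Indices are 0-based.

Step 1: L[0][0] = √(9) = 3.
  L[1][0] = (3) / L[0][0] = 1.
Step 2: L[1][1] = √(4) = 2.
  L[2][0] = (-3) / L[0][0] = -1.
  L[2][1] = (-4) / L[1][1] = -2.
Step 3: L[2][2] = √(16) = 4.

L[2][1] = -2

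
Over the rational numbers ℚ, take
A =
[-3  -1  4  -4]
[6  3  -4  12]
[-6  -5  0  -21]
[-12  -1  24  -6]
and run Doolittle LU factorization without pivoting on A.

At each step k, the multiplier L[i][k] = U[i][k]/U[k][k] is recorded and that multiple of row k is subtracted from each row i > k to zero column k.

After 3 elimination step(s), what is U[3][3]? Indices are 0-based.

U[3][3] = -3

Step 1: pivot at (0,0) is -3.
  row1 ← row1 − (-2)·row0  ⇒  L[1][0]=-2, U row1=(0, 1, 4, 4)
  row2 ← row2 − (2)·row0  ⇒  L[2][0]=2, U row2=(0, -3, -8, -13)
  row3 ← row3 − (4)·row0  ⇒  L[3][0]=4, U row3=(0, 3, 8, 10)
Step 2: pivot at (1,1) is 1.
  row2 ← row2 − (-3)·row1  ⇒  L[2][1]=-3, U row2=(0, 0, 4, -1)
  row3 ← row3 − (3)·row1  ⇒  L[3][1]=3, U row3=(0, 0, -4, -2)
Step 3: pivot at (2,2) is 4.
  row3 ← row3 − (-1)·row2  ⇒  L[3][2]=-1, U row3=(0, 0, 0, -3)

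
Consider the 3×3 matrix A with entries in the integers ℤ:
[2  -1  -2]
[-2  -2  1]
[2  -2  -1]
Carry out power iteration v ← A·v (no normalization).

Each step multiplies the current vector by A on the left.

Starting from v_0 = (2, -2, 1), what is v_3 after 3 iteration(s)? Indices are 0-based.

v_0 = (2, -2, 1).
v_1 = A·v_0 = (4, 1, 7).
v_2 = A·v_1 = (-7, -3, -1).
v_3 = A·v_2 = (-9, 19, -7).

v_3 = (-9, 19, -7)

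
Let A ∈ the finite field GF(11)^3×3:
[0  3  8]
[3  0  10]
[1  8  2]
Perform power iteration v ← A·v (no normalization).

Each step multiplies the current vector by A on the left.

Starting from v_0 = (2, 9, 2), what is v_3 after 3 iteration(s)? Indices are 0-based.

v_0 = (2, 9, 2).
v_1 = A·v_0 = (10, 4, 1).
v_2 = A·v_1 = (9, 7, 0).
v_3 = A·v_2 = (10, 5, 10).

v_3 = (10, 5, 10)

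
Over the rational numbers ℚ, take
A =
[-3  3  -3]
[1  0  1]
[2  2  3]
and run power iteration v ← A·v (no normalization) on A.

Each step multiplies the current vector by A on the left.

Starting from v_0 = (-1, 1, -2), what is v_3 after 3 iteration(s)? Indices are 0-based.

v_0 = (-1, 1, -2).
v_1 = A·v_0 = (12, -3, -6).
v_2 = A·v_1 = (-27, 6, 0).
v_3 = A·v_2 = (99, -27, -42).

v_3 = (99, -27, -42)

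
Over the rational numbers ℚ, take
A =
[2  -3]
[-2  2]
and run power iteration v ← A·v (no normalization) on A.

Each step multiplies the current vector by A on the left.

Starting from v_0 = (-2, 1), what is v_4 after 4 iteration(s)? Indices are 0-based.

v_0 = (-2, 1).
v_1 = A·v_0 = (-7, 6).
v_2 = A·v_1 = (-32, 26).
v_3 = A·v_2 = (-142, 116).
v_4 = A·v_3 = (-632, 516).

v_4 = (-632, 516)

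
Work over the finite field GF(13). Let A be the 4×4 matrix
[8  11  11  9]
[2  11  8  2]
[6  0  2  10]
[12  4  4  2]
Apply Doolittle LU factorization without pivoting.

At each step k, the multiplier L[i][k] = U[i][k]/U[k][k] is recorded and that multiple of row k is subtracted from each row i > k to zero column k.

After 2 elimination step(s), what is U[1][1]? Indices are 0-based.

k=0: U[0][0]=8
  eliminate (1,0): mult=10, new row 1: (0, 5, 2, 3); set L[1][0]=10
  eliminate (2,0): mult=4, new row 2: (0, 8, 10, 0); set L[2][0]=4
  eliminate (3,0): mult=8, new row 3: (0, 7, 7, 8); set L[3][0]=8
k=1: U[1][1]=5
  eliminate (2,1): mult=12, new row 2: (0, 0, 12, 3); set L[2][1]=12
  eliminate (3,1): mult=4, new row 3: (0, 0, 12, 9); set L[3][1]=4

U[1][1] = 5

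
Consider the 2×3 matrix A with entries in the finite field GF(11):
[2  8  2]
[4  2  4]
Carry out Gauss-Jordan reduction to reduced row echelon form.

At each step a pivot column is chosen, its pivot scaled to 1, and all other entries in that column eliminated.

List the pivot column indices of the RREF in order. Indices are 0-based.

pivot columns: 0, 1

step 1: normalize row 0 (÷2) = (1, 4, 1)
  row 1: subtract 4×row0 = (0, 8, 0)
step 2: normalize row 1 (÷8) = (0, 1, 0)
  row 0: subtract 4×row1 = (1, 0, 1)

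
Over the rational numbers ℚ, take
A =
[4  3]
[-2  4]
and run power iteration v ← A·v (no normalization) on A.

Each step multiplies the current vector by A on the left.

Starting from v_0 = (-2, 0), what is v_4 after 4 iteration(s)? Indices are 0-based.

v_0 = (-2, 0).
v_1 = A·v_0 = (-8, 4).
v_2 = A·v_1 = (-20, 32).
v_3 = A·v_2 = (16, 168).
v_4 = A·v_3 = (568, 640).

v_4 = (568, 640)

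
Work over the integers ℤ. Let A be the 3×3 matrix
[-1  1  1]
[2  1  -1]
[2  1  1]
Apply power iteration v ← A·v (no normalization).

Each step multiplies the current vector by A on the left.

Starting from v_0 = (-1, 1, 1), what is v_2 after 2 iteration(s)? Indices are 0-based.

v_0 = (-1, 1, 1).
v_1 = A·v_0 = (3, -2, 0).
v_2 = A·v_1 = (-5, 4, 4).

v_2 = (-5, 4, 4)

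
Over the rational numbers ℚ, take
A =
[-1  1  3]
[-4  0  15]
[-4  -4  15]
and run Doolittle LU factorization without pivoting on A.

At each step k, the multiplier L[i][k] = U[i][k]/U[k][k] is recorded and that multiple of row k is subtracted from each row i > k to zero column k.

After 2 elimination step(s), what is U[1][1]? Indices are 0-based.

U[1][1] = -4

[col 0] pivot -1
  R1 -= 4*R0 → (0, -4, 3)  (L[1][0] := 4)
  R2 -= 4*R0 → (0, -8, 3)  (L[2][0] := 4)
[col 1] pivot -4
  R2 -= 2*R1 → (0, 0, -3)  (L[2][1] := 2)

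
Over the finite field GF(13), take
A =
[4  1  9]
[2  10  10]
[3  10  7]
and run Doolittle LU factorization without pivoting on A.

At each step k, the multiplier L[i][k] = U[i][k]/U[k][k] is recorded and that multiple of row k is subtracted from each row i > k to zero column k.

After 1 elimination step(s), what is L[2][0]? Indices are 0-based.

Step 1: pivot at (0,0) is 4.
  row1 ← row1 − (7)·row0  ⇒  L[1][0]=7, U row1=(0, 3, 12)
  row2 ← row2 − (4)·row0  ⇒  L[2][0]=4, U row2=(0, 6, 10)

L[2][0] = 4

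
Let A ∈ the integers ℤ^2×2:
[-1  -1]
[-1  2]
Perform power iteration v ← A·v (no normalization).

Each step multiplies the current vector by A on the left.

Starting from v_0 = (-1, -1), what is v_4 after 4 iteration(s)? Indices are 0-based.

v_0 = (-1, -1).
v_1 = A·v_0 = (2, -1).
v_2 = A·v_1 = (-1, -4).
v_3 = A·v_2 = (5, -7).
v_4 = A·v_3 = (2, -19).

v_4 = (2, -19)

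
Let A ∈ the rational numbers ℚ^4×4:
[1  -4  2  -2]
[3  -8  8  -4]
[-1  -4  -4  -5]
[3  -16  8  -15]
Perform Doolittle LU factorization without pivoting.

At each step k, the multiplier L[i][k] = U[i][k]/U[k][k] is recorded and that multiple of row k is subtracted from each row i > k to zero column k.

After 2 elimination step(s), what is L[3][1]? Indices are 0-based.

L[3][1] = -1

k=0: U[0][0]=1
  eliminate (1,0): mult=3, new row 1: (0, 4, 2, 2); set L[1][0]=3
  eliminate (2,0): mult=-1, new row 2: (0, -8, -2, -7); set L[2][0]=-1
  eliminate (3,0): mult=3, new row 3: (0, -4, 2, -9); set L[3][0]=3
k=1: U[1][1]=4
  eliminate (2,1): mult=-2, new row 2: (0, 0, 2, -3); set L[2][1]=-2
  eliminate (3,1): mult=-1, new row 3: (0, 0, 4, -7); set L[3][1]=-1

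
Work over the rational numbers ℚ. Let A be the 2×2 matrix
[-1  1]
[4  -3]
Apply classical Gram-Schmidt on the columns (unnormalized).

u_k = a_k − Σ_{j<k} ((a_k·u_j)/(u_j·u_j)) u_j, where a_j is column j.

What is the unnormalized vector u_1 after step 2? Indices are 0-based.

u_1 = (4/17, 1/17)

Step 1: u_0 = a_0 = (-1, 4).
Step 2: u_1 = a_1 − (-13/17)·u_0 = (4/17, 1/17).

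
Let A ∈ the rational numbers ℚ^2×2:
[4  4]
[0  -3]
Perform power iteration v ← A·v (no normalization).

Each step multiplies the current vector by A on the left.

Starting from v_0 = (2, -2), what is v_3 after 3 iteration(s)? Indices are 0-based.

v_0 = (2, -2).
v_1 = A·v_0 = (0, 6).
v_2 = A·v_1 = (24, -18).
v_3 = A·v_2 = (24, 54).

v_3 = (24, 54)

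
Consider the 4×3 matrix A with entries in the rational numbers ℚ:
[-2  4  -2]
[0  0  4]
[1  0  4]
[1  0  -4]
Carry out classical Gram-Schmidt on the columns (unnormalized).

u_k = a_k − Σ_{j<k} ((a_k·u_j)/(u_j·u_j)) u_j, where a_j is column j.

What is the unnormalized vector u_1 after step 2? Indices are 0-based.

u_1 = (4/3, 0, 4/3, 4/3)

Step 1: u_0 = a_0 = (-2, 0, 1, 1).
Step 2: u_1 = a_1 − (-4/3)·u_0 = (4/3, 0, 4/3, 4/3).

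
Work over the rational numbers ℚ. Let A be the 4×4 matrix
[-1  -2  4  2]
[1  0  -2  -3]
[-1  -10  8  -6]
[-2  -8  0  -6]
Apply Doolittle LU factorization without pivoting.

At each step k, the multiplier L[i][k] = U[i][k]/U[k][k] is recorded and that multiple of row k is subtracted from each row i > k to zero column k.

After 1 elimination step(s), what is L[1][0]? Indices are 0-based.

[col 0] pivot -1
  R1 -= -1*R0 → (0, -2, 2, -1)  (L[1][0] := -1)
  R2 -= 1*R0 → (0, -8, 4, -8)  (L[2][0] := 1)
  R3 -= 2*R0 → (0, -4, -8, -10)  (L[3][0] := 2)

L[1][0] = -1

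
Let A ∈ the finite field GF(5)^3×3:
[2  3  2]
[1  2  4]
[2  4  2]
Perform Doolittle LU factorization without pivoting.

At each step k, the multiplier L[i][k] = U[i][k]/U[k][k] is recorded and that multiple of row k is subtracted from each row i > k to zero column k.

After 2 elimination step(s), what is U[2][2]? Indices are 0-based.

U[2][2] = 4

Step 1: pivot at (0,0) is 2.
  row1 ← row1 − (3)·row0  ⇒  L[1][0]=3, U row1=(0, 3, 3)
  row2 ← row2 − (1)·row0  ⇒  L[2][0]=1, U row2=(0, 1, 0)
Step 2: pivot at (1,1) is 3.
  row2 ← row2 − (2)·row1  ⇒  L[2][1]=2, U row2=(0, 0, 4)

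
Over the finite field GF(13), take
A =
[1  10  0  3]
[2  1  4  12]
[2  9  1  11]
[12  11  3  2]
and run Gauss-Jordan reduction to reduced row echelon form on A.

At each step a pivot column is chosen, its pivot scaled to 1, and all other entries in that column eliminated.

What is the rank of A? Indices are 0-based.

rank = 4

[1] R0 /= 1  ⇒  (1, 10, 0, 3)
     R1 -= 2·R0  ⇒  (0, 7, 4, 6)
     R2 -= 2·R0  ⇒  (0, 2, 1, 5)
     R3 -= 12·R0  ⇒  (0, 8, 3, 5)
[2] R1 /= 7  ⇒  (0, 1, 8, 12)
     R0 -= 10·R1  ⇒  (1, 0, 11, 0)
     R2 -= 2·R1  ⇒  (0, 0, 11, 7)
     R3 -= 8·R1  ⇒  (0, 0, 4, 0)
[3] R2 /= 11  ⇒  (0, 0, 1, 3)
     R0 -= 11·R2  ⇒  (1, 0, 0, 6)
     R1 -= 8·R2  ⇒  (0, 1, 0, 1)
     R3 -= 4·R2  ⇒  (0, 0, 0, 1)
[4] R3 /= 1  ⇒  (0, 0, 0, 1)
     R0 -= 6·R3  ⇒  (1, 0, 0, 0)
     R1 -= 1·R3  ⇒  (0, 1, 0, 0)
     R2 -= 3·R3  ⇒  (0, 0, 1, 0)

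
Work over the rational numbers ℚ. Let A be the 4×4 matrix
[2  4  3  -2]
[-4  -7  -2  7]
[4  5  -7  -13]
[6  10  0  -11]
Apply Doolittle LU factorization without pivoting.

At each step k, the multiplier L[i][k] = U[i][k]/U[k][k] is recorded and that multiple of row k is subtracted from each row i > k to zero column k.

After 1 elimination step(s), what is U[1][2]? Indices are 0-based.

k=0: U[0][0]=2
  eliminate (1,0): mult=-2, new row 1: (0, 1, 4, 3); set L[1][0]=-2
  eliminate (2,0): mult=2, new row 2: (0, -3, -13, -9); set L[2][0]=2
  eliminate (3,0): mult=3, new row 3: (0, -2, -9, -5); set L[3][0]=3

U[1][2] = 4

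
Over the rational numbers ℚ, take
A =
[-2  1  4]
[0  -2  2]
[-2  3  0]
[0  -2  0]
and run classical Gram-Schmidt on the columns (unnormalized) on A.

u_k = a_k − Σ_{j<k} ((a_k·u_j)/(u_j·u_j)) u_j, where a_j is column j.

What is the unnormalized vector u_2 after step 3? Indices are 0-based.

Step 1: u_0 = a_0 = (-2, 0, -2, 0).
Step 2: u_1 = a_1 − (-1)·u_0 = (-1, -2, 1, -2).
Step 3: u_2 = a_2 − (-1)·u_0 − (-4/5)·u_1 = (6/5, 2/5, -6/5, -8/5).

u_2 = (6/5, 2/5, -6/5, -8/5)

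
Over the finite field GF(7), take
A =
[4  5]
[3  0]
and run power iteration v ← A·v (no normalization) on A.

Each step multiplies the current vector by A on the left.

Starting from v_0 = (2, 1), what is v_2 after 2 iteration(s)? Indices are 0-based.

v_0 = (2, 1).
v_1 = A·v_0 = (6, 6).
v_2 = A·v_1 = (5, 4).

v_2 = (5, 4)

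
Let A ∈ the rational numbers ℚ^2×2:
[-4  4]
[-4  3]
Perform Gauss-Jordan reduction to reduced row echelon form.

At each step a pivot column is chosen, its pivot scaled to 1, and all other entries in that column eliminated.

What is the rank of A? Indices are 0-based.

rank = 2

pivot(0,0)=-4: scale R0 → (1, -1)
  clear (1,0): R1 −= (-4)R0 → (0, -1)
pivot(1,1)=-1: scale R1 → (0, 1)
  clear (0,1): R0 −= (-1)R1 → (1, 0)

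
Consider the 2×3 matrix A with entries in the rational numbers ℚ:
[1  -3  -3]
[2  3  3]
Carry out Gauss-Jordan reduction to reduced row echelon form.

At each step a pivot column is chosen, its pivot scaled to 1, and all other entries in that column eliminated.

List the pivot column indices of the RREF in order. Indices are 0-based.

pivot(0,0)=1: scale R0 → (1, -3, -3)
  clear (1,0): R1 −= (2)R0 → (0, 9, 9)
pivot(1,1)=9: scale R1 → (0, 1, 1)
  clear (0,1): R0 −= (-3)R1 → (1, 0, 0)

pivot columns: 0, 1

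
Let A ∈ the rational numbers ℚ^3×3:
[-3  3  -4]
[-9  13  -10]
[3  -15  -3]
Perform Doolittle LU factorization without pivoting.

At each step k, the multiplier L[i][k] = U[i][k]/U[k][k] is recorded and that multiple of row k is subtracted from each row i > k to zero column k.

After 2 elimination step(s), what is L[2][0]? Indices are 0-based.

k=0: U[0][0]=-3
  eliminate (1,0): mult=3, new row 1: (0, 4, 2); set L[1][0]=3
  eliminate (2,0): mult=-1, new row 2: (0, -12, -7); set L[2][0]=-1
k=1: U[1][1]=4
  eliminate (2,1): mult=-3, new row 2: (0, 0, -1); set L[2][1]=-3

L[2][0] = -1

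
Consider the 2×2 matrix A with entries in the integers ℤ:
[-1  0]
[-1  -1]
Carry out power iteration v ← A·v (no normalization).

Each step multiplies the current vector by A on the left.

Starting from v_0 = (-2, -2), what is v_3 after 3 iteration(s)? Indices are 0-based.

v_0 = (-2, -2).
v_1 = A·v_0 = (2, 4).
v_2 = A·v_1 = (-2, -6).
v_3 = A·v_2 = (2, 8).

v_3 = (2, 8)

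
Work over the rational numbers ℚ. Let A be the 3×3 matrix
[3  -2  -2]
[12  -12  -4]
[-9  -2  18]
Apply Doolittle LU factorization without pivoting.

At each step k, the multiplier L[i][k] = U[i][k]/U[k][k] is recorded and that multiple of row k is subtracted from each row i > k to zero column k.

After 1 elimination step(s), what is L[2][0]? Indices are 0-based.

k=0: U[0][0]=3
  eliminate (1,0): mult=4, new row 1: (0, -4, 4); set L[1][0]=4
  eliminate (2,0): mult=-3, new row 2: (0, -8, 12); set L[2][0]=-3

L[2][0] = -3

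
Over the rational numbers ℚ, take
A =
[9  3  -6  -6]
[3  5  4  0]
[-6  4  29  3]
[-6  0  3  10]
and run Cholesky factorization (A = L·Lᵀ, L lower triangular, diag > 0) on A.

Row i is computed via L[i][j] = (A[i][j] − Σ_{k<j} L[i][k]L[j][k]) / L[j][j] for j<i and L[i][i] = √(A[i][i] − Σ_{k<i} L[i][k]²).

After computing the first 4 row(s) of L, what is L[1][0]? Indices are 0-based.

L[1][0] = 1

Step 1: L[0][0] = √(9) = 3.
  L[1][0] = (3) / L[0][0] = 1.
Step 2: L[1][1] = √(4) = 2.
  L[2][0] = (-6) / L[0][0] = -2.
  L[2][1] = (6) / L[1][1] = 3.
Step 3: L[2][2] = √(16) = 4.
  L[3][0] = (-6) / L[0][0] = -2.
  L[3][1] = (2) / L[1][1] = 1.
  L[3][2] = (-4) / L[2][2] = -1.
Step 4: L[3][3] = √(4) = 2.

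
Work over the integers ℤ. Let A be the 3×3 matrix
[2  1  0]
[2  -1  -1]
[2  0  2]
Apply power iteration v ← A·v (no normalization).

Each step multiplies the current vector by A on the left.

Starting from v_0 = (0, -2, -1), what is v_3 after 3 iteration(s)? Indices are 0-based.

v_3 = (-7, 11, -18)

v_0 = (0, -2, -1).
v_1 = A·v_0 = (-2, 3, -2).
v_2 = A·v_1 = (-1, -5, -8).
v_3 = A·v_2 = (-7, 11, -18).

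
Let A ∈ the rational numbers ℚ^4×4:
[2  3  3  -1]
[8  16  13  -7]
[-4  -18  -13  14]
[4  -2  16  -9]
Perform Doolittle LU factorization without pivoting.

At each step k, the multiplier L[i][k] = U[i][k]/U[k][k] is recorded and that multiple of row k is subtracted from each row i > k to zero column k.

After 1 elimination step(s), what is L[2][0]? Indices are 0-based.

Step 1: pivot at (0,0) is 2.
  row1 ← row1 − (4)·row0  ⇒  L[1][0]=4, U row1=(0, 4, 1, -3)
  row2 ← row2 − (-2)·row0  ⇒  L[2][0]=-2, U row2=(0, -12, -7, 12)
  row3 ← row3 − (2)·row0  ⇒  L[3][0]=2, U row3=(0, -8, 10, -7)

L[2][0] = -2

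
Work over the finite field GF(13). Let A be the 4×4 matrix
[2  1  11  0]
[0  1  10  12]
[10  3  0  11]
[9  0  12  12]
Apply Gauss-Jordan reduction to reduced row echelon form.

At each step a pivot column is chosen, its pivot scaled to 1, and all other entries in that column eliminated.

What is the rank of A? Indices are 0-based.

rank = 4

pivot(0,0)=2: scale R0 → (1, 7, 12, 0)
  clear (2,0): R2 −= (10)R0 → (0, 11, 10, 11)
  clear (3,0): R3 −= (9)R0 → (0, 2, 8, 12)
pivot(1,1)=1: scale R1 → (0, 1, 10, 12)
  clear (0,1): R0 −= (7)R1 → (1, 0, 7, 7)
  clear (2,1): R2 −= (11)R1 → (0, 0, 4, 9)
  clear (3,1): R3 −= (2)R1 → (0, 0, 1, 1)
pivot(2,2)=4: scale R2 → (0, 0, 1, 12)
  clear (0,2): R0 −= (7)R2 → (1, 0, 0, 1)
  clear (1,2): R1 −= (10)R2 → (0, 1, 0, 9)
  clear (3,2): R3 −= (1)R2 → (0, 0, 0, 2)
pivot(3,3)=2: scale R3 → (0, 0, 0, 1)
  clear (0,3): R0 −= (1)R3 → (1, 0, 0, 0)
  clear (1,3): R1 −= (9)R3 → (0, 1, 0, 0)
  clear (2,3): R2 −= (12)R3 → (0, 0, 1, 0)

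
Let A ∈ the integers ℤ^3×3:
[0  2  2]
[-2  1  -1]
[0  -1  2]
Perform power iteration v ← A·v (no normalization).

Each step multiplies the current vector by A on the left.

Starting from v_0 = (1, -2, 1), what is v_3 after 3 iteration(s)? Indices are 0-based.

v_3 = (16, -14, 31)

v_0 = (1, -2, 1).
v_1 = A·v_0 = (-2, -5, 4).
v_2 = A·v_1 = (-2, -5, 13).
v_3 = A·v_2 = (16, -14, 31).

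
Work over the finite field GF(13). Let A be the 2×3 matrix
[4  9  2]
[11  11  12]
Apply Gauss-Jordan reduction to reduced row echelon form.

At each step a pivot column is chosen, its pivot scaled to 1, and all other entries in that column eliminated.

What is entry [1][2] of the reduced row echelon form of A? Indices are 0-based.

M[1][2] = 0

pivot(0,0)=4: scale R0 → (1, 12, 7)
  clear (1,0): R1 −= (11)R0 → (0, 9, 0)
pivot(1,1)=9: scale R1 → (0, 1, 0)
  clear (0,1): R0 −= (12)R1 → (1, 0, 7)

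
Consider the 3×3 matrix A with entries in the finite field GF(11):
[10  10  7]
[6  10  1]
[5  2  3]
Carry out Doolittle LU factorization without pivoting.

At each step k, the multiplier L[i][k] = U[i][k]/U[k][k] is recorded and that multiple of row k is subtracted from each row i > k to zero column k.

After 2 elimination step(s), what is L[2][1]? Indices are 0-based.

L[2][1] = 2

Step 1: pivot at (0,0) is 10.
  row1 ← row1 − (5)·row0  ⇒  L[1][0]=5, U row1=(0, 4, 10)
  row2 ← row2 − (6)·row0  ⇒  L[2][0]=6, U row2=(0, 8, 5)
Step 2: pivot at (1,1) is 4.
  row2 ← row2 − (2)·row1  ⇒  L[2][1]=2, U row2=(0, 0, 7)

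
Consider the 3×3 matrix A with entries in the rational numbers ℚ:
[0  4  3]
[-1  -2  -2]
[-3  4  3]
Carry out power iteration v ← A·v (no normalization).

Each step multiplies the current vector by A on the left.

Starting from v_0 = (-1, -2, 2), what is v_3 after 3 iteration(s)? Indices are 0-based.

v_3 = (31, -29, 10)

v_0 = (-1, -2, 2).
v_1 = A·v_0 = (-2, 1, 1).
v_2 = A·v_1 = (7, -2, 13).
v_3 = A·v_2 = (31, -29, 10).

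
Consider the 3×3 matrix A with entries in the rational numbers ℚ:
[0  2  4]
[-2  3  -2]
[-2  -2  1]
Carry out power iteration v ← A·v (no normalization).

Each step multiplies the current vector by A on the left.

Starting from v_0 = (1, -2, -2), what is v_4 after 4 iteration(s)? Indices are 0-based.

v_4 = (72, -388, -256)

v_0 = (1, -2, -2).
v_1 = A·v_0 = (-12, -4, 0).
v_2 = A·v_1 = (-8, 12, 32).
v_3 = A·v_2 = (152, -12, 24).
v_4 = A·v_3 = (72, -388, -256).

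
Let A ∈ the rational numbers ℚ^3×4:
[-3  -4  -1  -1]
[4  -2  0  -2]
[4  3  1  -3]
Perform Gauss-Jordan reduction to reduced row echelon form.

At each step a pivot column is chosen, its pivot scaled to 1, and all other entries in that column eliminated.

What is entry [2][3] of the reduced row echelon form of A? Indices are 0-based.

M[2][3] = -36

pivot(0,0)=-3: scale R0 → (1, 4/3, 1/3, 1/3)
  clear (1,0): R1 −= (4)R0 → (0, -22/3, -4/3, -10/3)
  clear (2,0): R2 −= (4)R0 → (0, -7/3, -1/3, -13/3)
pivot(1,1)=-22/3: scale R1 → (0, 1, 2/11, 5/11)
  clear (0,1): R0 −= (4/3)R1 → (1, 0, 1/11, -3/11)
  clear (2,1): R2 −= (-7/3)R1 → (0, 0, 1/11, -36/11)
pivot(2,2)=1/11: scale R2 → (0, 0, 1, -36)
  clear (0,2): R0 −= (1/11)R2 → (1, 0, 0, 3)
  clear (1,2): R1 −= (2/11)R2 → (0, 1, 0, 7)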